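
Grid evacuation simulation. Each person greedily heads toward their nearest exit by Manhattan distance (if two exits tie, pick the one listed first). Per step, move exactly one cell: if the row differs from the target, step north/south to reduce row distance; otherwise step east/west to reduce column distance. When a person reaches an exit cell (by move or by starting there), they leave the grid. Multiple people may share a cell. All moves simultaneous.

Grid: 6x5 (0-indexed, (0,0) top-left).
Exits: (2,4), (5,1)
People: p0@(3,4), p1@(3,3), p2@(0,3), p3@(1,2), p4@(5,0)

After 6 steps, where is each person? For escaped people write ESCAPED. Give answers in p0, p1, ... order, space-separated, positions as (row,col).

Step 1: p0:(3,4)->(2,4)->EXIT | p1:(3,3)->(2,3) | p2:(0,3)->(1,3) | p3:(1,2)->(2,2) | p4:(5,0)->(5,1)->EXIT
Step 2: p0:escaped | p1:(2,3)->(2,4)->EXIT | p2:(1,3)->(2,3) | p3:(2,2)->(2,3) | p4:escaped
Step 3: p0:escaped | p1:escaped | p2:(2,3)->(2,4)->EXIT | p3:(2,3)->(2,4)->EXIT | p4:escaped

ESCAPED ESCAPED ESCAPED ESCAPED ESCAPED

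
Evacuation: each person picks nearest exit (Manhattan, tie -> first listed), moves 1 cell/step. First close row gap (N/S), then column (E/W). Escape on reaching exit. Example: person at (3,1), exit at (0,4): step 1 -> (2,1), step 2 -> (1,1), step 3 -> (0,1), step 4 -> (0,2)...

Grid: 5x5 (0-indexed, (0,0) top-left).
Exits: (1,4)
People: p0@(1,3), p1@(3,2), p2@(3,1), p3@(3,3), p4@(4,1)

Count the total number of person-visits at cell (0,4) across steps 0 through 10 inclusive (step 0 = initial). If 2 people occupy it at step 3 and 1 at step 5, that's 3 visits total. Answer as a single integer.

Answer: 0

Derivation:
Step 0: p0@(1,3) p1@(3,2) p2@(3,1) p3@(3,3) p4@(4,1) -> at (0,4): 0 [-], cum=0
Step 1: p0@ESC p1@(2,2) p2@(2,1) p3@(2,3) p4@(3,1) -> at (0,4): 0 [-], cum=0
Step 2: p0@ESC p1@(1,2) p2@(1,1) p3@(1,3) p4@(2,1) -> at (0,4): 0 [-], cum=0
Step 3: p0@ESC p1@(1,3) p2@(1,2) p3@ESC p4@(1,1) -> at (0,4): 0 [-], cum=0
Step 4: p0@ESC p1@ESC p2@(1,3) p3@ESC p4@(1,2) -> at (0,4): 0 [-], cum=0
Step 5: p0@ESC p1@ESC p2@ESC p3@ESC p4@(1,3) -> at (0,4): 0 [-], cum=0
Step 6: p0@ESC p1@ESC p2@ESC p3@ESC p4@ESC -> at (0,4): 0 [-], cum=0
Total visits = 0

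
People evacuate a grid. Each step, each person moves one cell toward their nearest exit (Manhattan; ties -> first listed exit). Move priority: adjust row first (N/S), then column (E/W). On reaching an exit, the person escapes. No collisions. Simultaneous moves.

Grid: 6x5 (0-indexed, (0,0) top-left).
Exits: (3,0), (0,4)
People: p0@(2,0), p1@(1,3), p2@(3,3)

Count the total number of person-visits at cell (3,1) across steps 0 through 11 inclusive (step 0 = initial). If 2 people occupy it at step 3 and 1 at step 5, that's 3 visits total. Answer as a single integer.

Step 0: p0@(2,0) p1@(1,3) p2@(3,3) -> at (3,1): 0 [-], cum=0
Step 1: p0@ESC p1@(0,3) p2@(3,2) -> at (3,1): 0 [-], cum=0
Step 2: p0@ESC p1@ESC p2@(3,1) -> at (3,1): 1 [p2], cum=1
Step 3: p0@ESC p1@ESC p2@ESC -> at (3,1): 0 [-], cum=1
Total visits = 1

Answer: 1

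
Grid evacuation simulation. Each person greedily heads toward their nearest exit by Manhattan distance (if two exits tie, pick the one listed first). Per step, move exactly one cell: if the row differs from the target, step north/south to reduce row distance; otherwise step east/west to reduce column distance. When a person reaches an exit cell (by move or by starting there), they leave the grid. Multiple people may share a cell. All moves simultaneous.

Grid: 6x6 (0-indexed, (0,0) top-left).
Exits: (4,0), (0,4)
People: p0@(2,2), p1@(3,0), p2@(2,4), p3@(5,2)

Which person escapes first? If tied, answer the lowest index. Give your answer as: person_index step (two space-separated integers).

Step 1: p0:(2,2)->(3,2) | p1:(3,0)->(4,0)->EXIT | p2:(2,4)->(1,4) | p3:(5,2)->(4,2)
Step 2: p0:(3,2)->(4,2) | p1:escaped | p2:(1,4)->(0,4)->EXIT | p3:(4,2)->(4,1)
Step 3: p0:(4,2)->(4,1) | p1:escaped | p2:escaped | p3:(4,1)->(4,0)->EXIT
Step 4: p0:(4,1)->(4,0)->EXIT | p1:escaped | p2:escaped | p3:escaped
Exit steps: [4, 1, 2, 3]
First to escape: p1 at step 1

Answer: 1 1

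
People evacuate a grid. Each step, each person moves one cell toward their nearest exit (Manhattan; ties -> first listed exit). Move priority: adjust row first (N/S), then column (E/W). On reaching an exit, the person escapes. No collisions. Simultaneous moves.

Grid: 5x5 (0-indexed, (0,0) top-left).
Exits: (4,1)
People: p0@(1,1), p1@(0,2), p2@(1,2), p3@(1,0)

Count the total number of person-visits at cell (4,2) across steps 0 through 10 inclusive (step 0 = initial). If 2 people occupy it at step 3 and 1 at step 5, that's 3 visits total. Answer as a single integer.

Step 0: p0@(1,1) p1@(0,2) p2@(1,2) p3@(1,0) -> at (4,2): 0 [-], cum=0
Step 1: p0@(2,1) p1@(1,2) p2@(2,2) p3@(2,0) -> at (4,2): 0 [-], cum=0
Step 2: p0@(3,1) p1@(2,2) p2@(3,2) p3@(3,0) -> at (4,2): 0 [-], cum=0
Step 3: p0@ESC p1@(3,2) p2@(4,2) p3@(4,0) -> at (4,2): 1 [p2], cum=1
Step 4: p0@ESC p1@(4,2) p2@ESC p3@ESC -> at (4,2): 1 [p1], cum=2
Step 5: p0@ESC p1@ESC p2@ESC p3@ESC -> at (4,2): 0 [-], cum=2
Total visits = 2

Answer: 2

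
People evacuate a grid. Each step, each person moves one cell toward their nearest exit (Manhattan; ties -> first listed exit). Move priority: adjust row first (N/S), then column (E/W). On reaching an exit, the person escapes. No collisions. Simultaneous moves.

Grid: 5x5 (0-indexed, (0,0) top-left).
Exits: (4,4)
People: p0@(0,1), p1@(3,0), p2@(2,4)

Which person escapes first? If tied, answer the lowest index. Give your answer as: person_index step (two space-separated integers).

Answer: 2 2

Derivation:
Step 1: p0:(0,1)->(1,1) | p1:(3,0)->(4,0) | p2:(2,4)->(3,4)
Step 2: p0:(1,1)->(2,1) | p1:(4,0)->(4,1) | p2:(3,4)->(4,4)->EXIT
Step 3: p0:(2,1)->(3,1) | p1:(4,1)->(4,2) | p2:escaped
Step 4: p0:(3,1)->(4,1) | p1:(4,2)->(4,3) | p2:escaped
Step 5: p0:(4,1)->(4,2) | p1:(4,3)->(4,4)->EXIT | p2:escaped
Step 6: p0:(4,2)->(4,3) | p1:escaped | p2:escaped
Step 7: p0:(4,3)->(4,4)->EXIT | p1:escaped | p2:escaped
Exit steps: [7, 5, 2]
First to escape: p2 at step 2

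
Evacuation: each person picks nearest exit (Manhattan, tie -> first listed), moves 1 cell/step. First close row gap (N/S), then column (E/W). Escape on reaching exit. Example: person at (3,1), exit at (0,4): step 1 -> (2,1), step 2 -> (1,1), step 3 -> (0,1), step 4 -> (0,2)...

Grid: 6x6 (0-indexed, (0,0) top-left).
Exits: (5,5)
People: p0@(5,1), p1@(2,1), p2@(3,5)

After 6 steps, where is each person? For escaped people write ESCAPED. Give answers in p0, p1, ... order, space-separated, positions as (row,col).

Step 1: p0:(5,1)->(5,2) | p1:(2,1)->(3,1) | p2:(3,5)->(4,5)
Step 2: p0:(5,2)->(5,3) | p1:(3,1)->(4,1) | p2:(4,5)->(5,5)->EXIT
Step 3: p0:(5,3)->(5,4) | p1:(4,1)->(5,1) | p2:escaped
Step 4: p0:(5,4)->(5,5)->EXIT | p1:(5,1)->(5,2) | p2:escaped
Step 5: p0:escaped | p1:(5,2)->(5,3) | p2:escaped
Step 6: p0:escaped | p1:(5,3)->(5,4) | p2:escaped

ESCAPED (5,4) ESCAPED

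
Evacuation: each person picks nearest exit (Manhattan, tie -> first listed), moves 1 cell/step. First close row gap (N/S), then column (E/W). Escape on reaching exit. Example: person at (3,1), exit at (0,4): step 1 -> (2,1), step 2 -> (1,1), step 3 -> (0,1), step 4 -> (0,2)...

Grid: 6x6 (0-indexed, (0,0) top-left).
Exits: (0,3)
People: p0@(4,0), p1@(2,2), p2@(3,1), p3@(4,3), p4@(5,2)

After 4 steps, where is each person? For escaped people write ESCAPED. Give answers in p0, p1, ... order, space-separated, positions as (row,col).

Step 1: p0:(4,0)->(3,0) | p1:(2,2)->(1,2) | p2:(3,1)->(2,1) | p3:(4,3)->(3,3) | p4:(5,2)->(4,2)
Step 2: p0:(3,0)->(2,0) | p1:(1,2)->(0,2) | p2:(2,1)->(1,1) | p3:(3,3)->(2,3) | p4:(4,2)->(3,2)
Step 3: p0:(2,0)->(1,0) | p1:(0,2)->(0,3)->EXIT | p2:(1,1)->(0,1) | p3:(2,3)->(1,3) | p4:(3,2)->(2,2)
Step 4: p0:(1,0)->(0,0) | p1:escaped | p2:(0,1)->(0,2) | p3:(1,3)->(0,3)->EXIT | p4:(2,2)->(1,2)

(0,0) ESCAPED (0,2) ESCAPED (1,2)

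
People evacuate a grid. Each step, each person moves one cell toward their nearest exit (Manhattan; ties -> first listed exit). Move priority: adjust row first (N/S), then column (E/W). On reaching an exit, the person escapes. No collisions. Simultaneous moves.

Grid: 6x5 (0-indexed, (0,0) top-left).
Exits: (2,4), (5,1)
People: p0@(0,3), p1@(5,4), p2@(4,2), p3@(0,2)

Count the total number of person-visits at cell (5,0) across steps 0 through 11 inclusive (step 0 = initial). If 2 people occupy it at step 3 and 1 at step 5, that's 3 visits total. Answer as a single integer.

Step 0: p0@(0,3) p1@(5,4) p2@(4,2) p3@(0,2) -> at (5,0): 0 [-], cum=0
Step 1: p0@(1,3) p1@(4,4) p2@(5,2) p3@(1,2) -> at (5,0): 0 [-], cum=0
Step 2: p0@(2,3) p1@(3,4) p2@ESC p3@(2,2) -> at (5,0): 0 [-], cum=0
Step 3: p0@ESC p1@ESC p2@ESC p3@(2,3) -> at (5,0): 0 [-], cum=0
Step 4: p0@ESC p1@ESC p2@ESC p3@ESC -> at (5,0): 0 [-], cum=0
Total visits = 0

Answer: 0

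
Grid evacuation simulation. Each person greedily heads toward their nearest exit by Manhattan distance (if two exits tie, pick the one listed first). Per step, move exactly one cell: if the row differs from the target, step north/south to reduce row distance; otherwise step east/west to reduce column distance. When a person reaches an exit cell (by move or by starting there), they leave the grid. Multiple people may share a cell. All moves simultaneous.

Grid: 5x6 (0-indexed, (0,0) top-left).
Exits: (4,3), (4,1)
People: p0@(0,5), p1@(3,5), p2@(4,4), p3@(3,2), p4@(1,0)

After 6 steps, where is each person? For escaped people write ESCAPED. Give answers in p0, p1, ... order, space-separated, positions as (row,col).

Step 1: p0:(0,5)->(1,5) | p1:(3,5)->(4,5) | p2:(4,4)->(4,3)->EXIT | p3:(3,2)->(4,2) | p4:(1,0)->(2,0)
Step 2: p0:(1,5)->(2,5) | p1:(4,5)->(4,4) | p2:escaped | p3:(4,2)->(4,3)->EXIT | p4:(2,0)->(3,0)
Step 3: p0:(2,5)->(3,5) | p1:(4,4)->(4,3)->EXIT | p2:escaped | p3:escaped | p4:(3,0)->(4,0)
Step 4: p0:(3,5)->(4,5) | p1:escaped | p2:escaped | p3:escaped | p4:(4,0)->(4,1)->EXIT
Step 5: p0:(4,5)->(4,4) | p1:escaped | p2:escaped | p3:escaped | p4:escaped
Step 6: p0:(4,4)->(4,3)->EXIT | p1:escaped | p2:escaped | p3:escaped | p4:escaped

ESCAPED ESCAPED ESCAPED ESCAPED ESCAPED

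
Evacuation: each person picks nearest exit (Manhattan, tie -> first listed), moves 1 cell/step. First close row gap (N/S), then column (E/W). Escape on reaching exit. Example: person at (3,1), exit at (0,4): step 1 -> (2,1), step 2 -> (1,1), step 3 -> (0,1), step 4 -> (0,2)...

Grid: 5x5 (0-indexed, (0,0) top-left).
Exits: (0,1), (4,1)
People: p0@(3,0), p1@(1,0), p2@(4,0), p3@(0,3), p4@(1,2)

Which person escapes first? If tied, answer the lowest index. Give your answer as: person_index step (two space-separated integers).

Answer: 2 1

Derivation:
Step 1: p0:(3,0)->(4,0) | p1:(1,0)->(0,0) | p2:(4,0)->(4,1)->EXIT | p3:(0,3)->(0,2) | p4:(1,2)->(0,2)
Step 2: p0:(4,0)->(4,1)->EXIT | p1:(0,0)->(0,1)->EXIT | p2:escaped | p3:(0,2)->(0,1)->EXIT | p4:(0,2)->(0,1)->EXIT
Exit steps: [2, 2, 1, 2, 2]
First to escape: p2 at step 1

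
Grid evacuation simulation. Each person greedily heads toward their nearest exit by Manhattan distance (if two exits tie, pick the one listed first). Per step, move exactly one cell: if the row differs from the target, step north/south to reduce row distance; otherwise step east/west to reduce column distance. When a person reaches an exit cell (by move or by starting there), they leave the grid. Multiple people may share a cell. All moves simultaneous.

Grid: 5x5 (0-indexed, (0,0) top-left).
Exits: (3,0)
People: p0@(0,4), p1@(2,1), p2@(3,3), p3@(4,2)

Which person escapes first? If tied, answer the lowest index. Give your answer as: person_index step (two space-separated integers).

Answer: 1 2

Derivation:
Step 1: p0:(0,4)->(1,4) | p1:(2,1)->(3,1) | p2:(3,3)->(3,2) | p3:(4,2)->(3,2)
Step 2: p0:(1,4)->(2,4) | p1:(3,1)->(3,0)->EXIT | p2:(3,2)->(3,1) | p3:(3,2)->(3,1)
Step 3: p0:(2,4)->(3,4) | p1:escaped | p2:(3,1)->(3,0)->EXIT | p3:(3,1)->(3,0)->EXIT
Step 4: p0:(3,4)->(3,3) | p1:escaped | p2:escaped | p3:escaped
Step 5: p0:(3,3)->(3,2) | p1:escaped | p2:escaped | p3:escaped
Step 6: p0:(3,2)->(3,1) | p1:escaped | p2:escaped | p3:escaped
Step 7: p0:(3,1)->(3,0)->EXIT | p1:escaped | p2:escaped | p3:escaped
Exit steps: [7, 2, 3, 3]
First to escape: p1 at step 2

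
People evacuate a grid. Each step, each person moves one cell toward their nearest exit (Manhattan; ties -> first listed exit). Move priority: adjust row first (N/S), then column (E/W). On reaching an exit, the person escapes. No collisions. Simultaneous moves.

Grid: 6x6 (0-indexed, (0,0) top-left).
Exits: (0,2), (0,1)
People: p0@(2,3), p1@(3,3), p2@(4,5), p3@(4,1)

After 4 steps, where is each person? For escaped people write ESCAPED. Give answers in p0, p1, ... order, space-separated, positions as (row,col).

Step 1: p0:(2,3)->(1,3) | p1:(3,3)->(2,3) | p2:(4,5)->(3,5) | p3:(4,1)->(3,1)
Step 2: p0:(1,3)->(0,3) | p1:(2,3)->(1,3) | p2:(3,5)->(2,5) | p3:(3,1)->(2,1)
Step 3: p0:(0,3)->(0,2)->EXIT | p1:(1,3)->(0,3) | p2:(2,5)->(1,5) | p3:(2,1)->(1,1)
Step 4: p0:escaped | p1:(0,3)->(0,2)->EXIT | p2:(1,5)->(0,5) | p3:(1,1)->(0,1)->EXIT

ESCAPED ESCAPED (0,5) ESCAPED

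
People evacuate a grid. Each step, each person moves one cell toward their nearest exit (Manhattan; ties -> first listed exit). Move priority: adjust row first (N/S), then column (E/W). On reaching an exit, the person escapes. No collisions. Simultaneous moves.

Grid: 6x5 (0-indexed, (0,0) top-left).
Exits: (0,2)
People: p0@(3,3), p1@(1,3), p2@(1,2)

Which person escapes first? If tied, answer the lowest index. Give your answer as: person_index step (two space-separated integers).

Step 1: p0:(3,3)->(2,3) | p1:(1,3)->(0,3) | p2:(1,2)->(0,2)->EXIT
Step 2: p0:(2,3)->(1,3) | p1:(0,3)->(0,2)->EXIT | p2:escaped
Step 3: p0:(1,3)->(0,3) | p1:escaped | p2:escaped
Step 4: p0:(0,3)->(0,2)->EXIT | p1:escaped | p2:escaped
Exit steps: [4, 2, 1]
First to escape: p2 at step 1

Answer: 2 1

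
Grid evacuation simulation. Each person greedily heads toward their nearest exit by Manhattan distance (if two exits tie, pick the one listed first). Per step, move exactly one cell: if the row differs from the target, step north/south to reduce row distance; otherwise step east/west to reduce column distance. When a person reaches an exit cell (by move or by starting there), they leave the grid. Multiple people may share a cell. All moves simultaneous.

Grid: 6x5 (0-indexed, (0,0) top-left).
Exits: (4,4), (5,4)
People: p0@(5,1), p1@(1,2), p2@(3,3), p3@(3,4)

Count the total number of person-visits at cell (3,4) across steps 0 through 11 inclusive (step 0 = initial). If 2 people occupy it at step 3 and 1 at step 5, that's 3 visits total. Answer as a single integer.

Step 0: p0@(5,1) p1@(1,2) p2@(3,3) p3@(3,4) -> at (3,4): 1 [p3], cum=1
Step 1: p0@(5,2) p1@(2,2) p2@(4,3) p3@ESC -> at (3,4): 0 [-], cum=1
Step 2: p0@(5,3) p1@(3,2) p2@ESC p3@ESC -> at (3,4): 0 [-], cum=1
Step 3: p0@ESC p1@(4,2) p2@ESC p3@ESC -> at (3,4): 0 [-], cum=1
Step 4: p0@ESC p1@(4,3) p2@ESC p3@ESC -> at (3,4): 0 [-], cum=1
Step 5: p0@ESC p1@ESC p2@ESC p3@ESC -> at (3,4): 0 [-], cum=1
Total visits = 1

Answer: 1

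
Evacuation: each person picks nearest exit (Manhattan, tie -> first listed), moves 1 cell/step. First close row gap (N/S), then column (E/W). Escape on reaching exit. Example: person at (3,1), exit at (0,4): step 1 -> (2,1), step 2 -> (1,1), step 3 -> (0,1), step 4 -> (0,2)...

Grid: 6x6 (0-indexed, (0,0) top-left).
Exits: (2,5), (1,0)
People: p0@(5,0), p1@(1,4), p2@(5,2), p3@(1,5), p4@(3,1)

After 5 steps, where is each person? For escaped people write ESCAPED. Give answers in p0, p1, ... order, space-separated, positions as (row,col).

Step 1: p0:(5,0)->(4,0) | p1:(1,4)->(2,4) | p2:(5,2)->(4,2) | p3:(1,5)->(2,5)->EXIT | p4:(3,1)->(2,1)
Step 2: p0:(4,0)->(3,0) | p1:(2,4)->(2,5)->EXIT | p2:(4,2)->(3,2) | p3:escaped | p4:(2,1)->(1,1)
Step 3: p0:(3,0)->(2,0) | p1:escaped | p2:(3,2)->(2,2) | p3:escaped | p4:(1,1)->(1,0)->EXIT
Step 4: p0:(2,0)->(1,0)->EXIT | p1:escaped | p2:(2,2)->(2,3) | p3:escaped | p4:escaped
Step 5: p0:escaped | p1:escaped | p2:(2,3)->(2,4) | p3:escaped | p4:escaped

ESCAPED ESCAPED (2,4) ESCAPED ESCAPED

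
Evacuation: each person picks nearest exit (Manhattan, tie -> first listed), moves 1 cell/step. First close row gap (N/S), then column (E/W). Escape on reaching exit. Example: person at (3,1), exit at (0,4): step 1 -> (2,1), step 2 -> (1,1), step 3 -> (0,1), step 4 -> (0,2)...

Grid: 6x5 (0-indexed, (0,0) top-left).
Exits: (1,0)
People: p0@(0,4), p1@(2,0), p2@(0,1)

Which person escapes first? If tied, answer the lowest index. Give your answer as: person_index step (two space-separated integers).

Step 1: p0:(0,4)->(1,4) | p1:(2,0)->(1,0)->EXIT | p2:(0,1)->(1,1)
Step 2: p0:(1,4)->(1,3) | p1:escaped | p2:(1,1)->(1,0)->EXIT
Step 3: p0:(1,3)->(1,2) | p1:escaped | p2:escaped
Step 4: p0:(1,2)->(1,1) | p1:escaped | p2:escaped
Step 5: p0:(1,1)->(1,0)->EXIT | p1:escaped | p2:escaped
Exit steps: [5, 1, 2]
First to escape: p1 at step 1

Answer: 1 1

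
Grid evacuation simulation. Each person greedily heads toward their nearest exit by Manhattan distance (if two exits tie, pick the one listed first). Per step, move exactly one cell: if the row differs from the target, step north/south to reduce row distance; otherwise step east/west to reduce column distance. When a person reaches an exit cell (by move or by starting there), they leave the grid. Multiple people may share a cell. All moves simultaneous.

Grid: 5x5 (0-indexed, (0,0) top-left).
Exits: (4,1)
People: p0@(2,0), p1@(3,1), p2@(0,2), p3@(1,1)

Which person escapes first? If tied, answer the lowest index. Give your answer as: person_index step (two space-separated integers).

Step 1: p0:(2,0)->(3,0) | p1:(3,1)->(4,1)->EXIT | p2:(0,2)->(1,2) | p3:(1,1)->(2,1)
Step 2: p0:(3,0)->(4,0) | p1:escaped | p2:(1,2)->(2,2) | p3:(2,1)->(3,1)
Step 3: p0:(4,0)->(4,1)->EXIT | p1:escaped | p2:(2,2)->(3,2) | p3:(3,1)->(4,1)->EXIT
Step 4: p0:escaped | p1:escaped | p2:(3,2)->(4,2) | p3:escaped
Step 5: p0:escaped | p1:escaped | p2:(4,2)->(4,1)->EXIT | p3:escaped
Exit steps: [3, 1, 5, 3]
First to escape: p1 at step 1

Answer: 1 1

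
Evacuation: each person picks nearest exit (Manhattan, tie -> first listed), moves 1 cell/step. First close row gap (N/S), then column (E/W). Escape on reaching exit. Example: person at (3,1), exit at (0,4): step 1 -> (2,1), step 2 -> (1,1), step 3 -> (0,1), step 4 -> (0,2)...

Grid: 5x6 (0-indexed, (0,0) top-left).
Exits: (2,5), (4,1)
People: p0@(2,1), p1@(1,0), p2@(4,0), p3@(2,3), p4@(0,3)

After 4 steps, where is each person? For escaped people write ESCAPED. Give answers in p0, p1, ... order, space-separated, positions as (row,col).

Step 1: p0:(2,1)->(3,1) | p1:(1,0)->(2,0) | p2:(4,0)->(4,1)->EXIT | p3:(2,3)->(2,4) | p4:(0,3)->(1,3)
Step 2: p0:(3,1)->(4,1)->EXIT | p1:(2,0)->(3,0) | p2:escaped | p3:(2,4)->(2,5)->EXIT | p4:(1,3)->(2,3)
Step 3: p0:escaped | p1:(3,0)->(4,0) | p2:escaped | p3:escaped | p4:(2,3)->(2,4)
Step 4: p0:escaped | p1:(4,0)->(4,1)->EXIT | p2:escaped | p3:escaped | p4:(2,4)->(2,5)->EXIT

ESCAPED ESCAPED ESCAPED ESCAPED ESCAPED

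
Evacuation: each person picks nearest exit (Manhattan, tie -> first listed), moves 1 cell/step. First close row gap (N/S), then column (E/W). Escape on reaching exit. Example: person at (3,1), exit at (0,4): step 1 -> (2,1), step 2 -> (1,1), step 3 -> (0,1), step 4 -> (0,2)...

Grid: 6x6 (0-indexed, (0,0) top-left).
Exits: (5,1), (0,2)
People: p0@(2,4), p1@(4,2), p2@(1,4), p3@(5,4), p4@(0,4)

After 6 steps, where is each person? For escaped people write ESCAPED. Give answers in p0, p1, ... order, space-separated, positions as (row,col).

Step 1: p0:(2,4)->(1,4) | p1:(4,2)->(5,2) | p2:(1,4)->(0,4) | p3:(5,4)->(5,3) | p4:(0,4)->(0,3)
Step 2: p0:(1,4)->(0,4) | p1:(5,2)->(5,1)->EXIT | p2:(0,4)->(0,3) | p3:(5,3)->(5,2) | p4:(0,3)->(0,2)->EXIT
Step 3: p0:(0,4)->(0,3) | p1:escaped | p2:(0,3)->(0,2)->EXIT | p3:(5,2)->(5,1)->EXIT | p4:escaped
Step 4: p0:(0,3)->(0,2)->EXIT | p1:escaped | p2:escaped | p3:escaped | p4:escaped

ESCAPED ESCAPED ESCAPED ESCAPED ESCAPED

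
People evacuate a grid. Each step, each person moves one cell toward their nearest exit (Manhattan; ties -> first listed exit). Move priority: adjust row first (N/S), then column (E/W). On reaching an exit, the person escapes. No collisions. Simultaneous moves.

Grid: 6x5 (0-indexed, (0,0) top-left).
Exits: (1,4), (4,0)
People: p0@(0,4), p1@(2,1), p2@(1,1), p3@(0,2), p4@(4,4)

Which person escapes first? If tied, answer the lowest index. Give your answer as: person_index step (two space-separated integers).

Step 1: p0:(0,4)->(1,4)->EXIT | p1:(2,1)->(3,1) | p2:(1,1)->(1,2) | p3:(0,2)->(1,2) | p4:(4,4)->(3,4)
Step 2: p0:escaped | p1:(3,1)->(4,1) | p2:(1,2)->(1,3) | p3:(1,2)->(1,3) | p4:(3,4)->(2,4)
Step 3: p0:escaped | p1:(4,1)->(4,0)->EXIT | p2:(1,3)->(1,4)->EXIT | p3:(1,3)->(1,4)->EXIT | p4:(2,4)->(1,4)->EXIT
Exit steps: [1, 3, 3, 3, 3]
First to escape: p0 at step 1

Answer: 0 1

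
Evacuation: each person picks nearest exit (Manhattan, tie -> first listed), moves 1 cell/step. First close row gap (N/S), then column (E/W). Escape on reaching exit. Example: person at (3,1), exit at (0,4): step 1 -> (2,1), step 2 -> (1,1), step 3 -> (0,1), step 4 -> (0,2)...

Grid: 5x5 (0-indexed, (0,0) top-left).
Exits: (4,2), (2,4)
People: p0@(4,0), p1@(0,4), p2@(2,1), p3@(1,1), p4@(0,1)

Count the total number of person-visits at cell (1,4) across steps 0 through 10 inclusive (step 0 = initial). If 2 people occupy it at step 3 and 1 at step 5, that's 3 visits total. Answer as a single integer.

Step 0: p0@(4,0) p1@(0,4) p2@(2,1) p3@(1,1) p4@(0,1) -> at (1,4): 0 [-], cum=0
Step 1: p0@(4,1) p1@(1,4) p2@(3,1) p3@(2,1) p4@(1,1) -> at (1,4): 1 [p1], cum=1
Step 2: p0@ESC p1@ESC p2@(4,1) p3@(3,1) p4@(2,1) -> at (1,4): 0 [-], cum=1
Step 3: p0@ESC p1@ESC p2@ESC p3@(4,1) p4@(3,1) -> at (1,4): 0 [-], cum=1
Step 4: p0@ESC p1@ESC p2@ESC p3@ESC p4@(4,1) -> at (1,4): 0 [-], cum=1
Step 5: p0@ESC p1@ESC p2@ESC p3@ESC p4@ESC -> at (1,4): 0 [-], cum=1
Total visits = 1

Answer: 1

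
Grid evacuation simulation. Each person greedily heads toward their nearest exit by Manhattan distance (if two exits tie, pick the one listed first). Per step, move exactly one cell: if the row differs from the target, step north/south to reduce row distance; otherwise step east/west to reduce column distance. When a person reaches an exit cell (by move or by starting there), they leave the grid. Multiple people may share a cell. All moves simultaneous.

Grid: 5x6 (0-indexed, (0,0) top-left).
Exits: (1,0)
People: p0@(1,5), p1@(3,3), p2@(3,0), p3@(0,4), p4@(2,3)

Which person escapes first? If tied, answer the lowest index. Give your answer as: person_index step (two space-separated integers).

Answer: 2 2

Derivation:
Step 1: p0:(1,5)->(1,4) | p1:(3,3)->(2,3) | p2:(3,0)->(2,0) | p3:(0,4)->(1,4) | p4:(2,3)->(1,3)
Step 2: p0:(1,4)->(1,3) | p1:(2,3)->(1,3) | p2:(2,0)->(1,0)->EXIT | p3:(1,4)->(1,3) | p4:(1,3)->(1,2)
Step 3: p0:(1,3)->(1,2) | p1:(1,3)->(1,2) | p2:escaped | p3:(1,3)->(1,2) | p4:(1,2)->(1,1)
Step 4: p0:(1,2)->(1,1) | p1:(1,2)->(1,1) | p2:escaped | p3:(1,2)->(1,1) | p4:(1,1)->(1,0)->EXIT
Step 5: p0:(1,1)->(1,0)->EXIT | p1:(1,1)->(1,0)->EXIT | p2:escaped | p3:(1,1)->(1,0)->EXIT | p4:escaped
Exit steps: [5, 5, 2, 5, 4]
First to escape: p2 at step 2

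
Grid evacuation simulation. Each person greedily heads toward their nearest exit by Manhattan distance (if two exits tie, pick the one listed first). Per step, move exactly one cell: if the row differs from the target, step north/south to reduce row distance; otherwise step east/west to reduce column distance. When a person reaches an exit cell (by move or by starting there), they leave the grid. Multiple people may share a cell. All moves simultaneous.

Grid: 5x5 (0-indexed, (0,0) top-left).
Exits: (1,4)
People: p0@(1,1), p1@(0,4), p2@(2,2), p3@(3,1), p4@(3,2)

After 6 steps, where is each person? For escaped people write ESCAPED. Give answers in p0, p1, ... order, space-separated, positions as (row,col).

Step 1: p0:(1,1)->(1,2) | p1:(0,4)->(1,4)->EXIT | p2:(2,2)->(1,2) | p3:(3,1)->(2,1) | p4:(3,2)->(2,2)
Step 2: p0:(1,2)->(1,3) | p1:escaped | p2:(1,2)->(1,3) | p3:(2,1)->(1,1) | p4:(2,2)->(1,2)
Step 3: p0:(1,3)->(1,4)->EXIT | p1:escaped | p2:(1,3)->(1,4)->EXIT | p3:(1,1)->(1,2) | p4:(1,2)->(1,3)
Step 4: p0:escaped | p1:escaped | p2:escaped | p3:(1,2)->(1,3) | p4:(1,3)->(1,4)->EXIT
Step 5: p0:escaped | p1:escaped | p2:escaped | p3:(1,3)->(1,4)->EXIT | p4:escaped

ESCAPED ESCAPED ESCAPED ESCAPED ESCAPED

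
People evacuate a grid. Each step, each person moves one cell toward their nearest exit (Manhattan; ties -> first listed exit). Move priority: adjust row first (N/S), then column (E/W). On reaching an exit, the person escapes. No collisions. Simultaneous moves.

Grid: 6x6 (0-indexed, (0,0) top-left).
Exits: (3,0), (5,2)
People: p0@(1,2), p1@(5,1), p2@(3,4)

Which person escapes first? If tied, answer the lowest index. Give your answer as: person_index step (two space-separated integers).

Step 1: p0:(1,2)->(2,2) | p1:(5,1)->(5,2)->EXIT | p2:(3,4)->(3,3)
Step 2: p0:(2,2)->(3,2) | p1:escaped | p2:(3,3)->(3,2)
Step 3: p0:(3,2)->(3,1) | p1:escaped | p2:(3,2)->(3,1)
Step 4: p0:(3,1)->(3,0)->EXIT | p1:escaped | p2:(3,1)->(3,0)->EXIT
Exit steps: [4, 1, 4]
First to escape: p1 at step 1

Answer: 1 1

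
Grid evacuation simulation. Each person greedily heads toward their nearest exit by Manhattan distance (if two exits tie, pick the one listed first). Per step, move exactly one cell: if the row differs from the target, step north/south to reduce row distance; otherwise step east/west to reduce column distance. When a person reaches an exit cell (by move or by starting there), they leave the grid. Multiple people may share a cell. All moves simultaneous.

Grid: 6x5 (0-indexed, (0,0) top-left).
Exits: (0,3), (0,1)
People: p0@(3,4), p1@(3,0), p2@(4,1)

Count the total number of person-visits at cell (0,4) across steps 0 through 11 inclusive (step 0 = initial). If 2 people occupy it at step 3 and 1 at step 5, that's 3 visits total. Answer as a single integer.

Answer: 1

Derivation:
Step 0: p0@(3,4) p1@(3,0) p2@(4,1) -> at (0,4): 0 [-], cum=0
Step 1: p0@(2,4) p1@(2,0) p2@(3,1) -> at (0,4): 0 [-], cum=0
Step 2: p0@(1,4) p1@(1,0) p2@(2,1) -> at (0,4): 0 [-], cum=0
Step 3: p0@(0,4) p1@(0,0) p2@(1,1) -> at (0,4): 1 [p0], cum=1
Step 4: p0@ESC p1@ESC p2@ESC -> at (0,4): 0 [-], cum=1
Total visits = 1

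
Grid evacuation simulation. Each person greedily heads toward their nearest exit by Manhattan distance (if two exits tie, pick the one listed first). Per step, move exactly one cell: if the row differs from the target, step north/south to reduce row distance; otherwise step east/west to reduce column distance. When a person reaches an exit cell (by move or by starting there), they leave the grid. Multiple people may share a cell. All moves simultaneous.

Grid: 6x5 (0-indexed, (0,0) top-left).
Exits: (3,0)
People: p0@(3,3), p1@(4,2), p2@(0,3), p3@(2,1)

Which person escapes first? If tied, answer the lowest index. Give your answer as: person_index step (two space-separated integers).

Step 1: p0:(3,3)->(3,2) | p1:(4,2)->(3,2) | p2:(0,3)->(1,3) | p3:(2,1)->(3,1)
Step 2: p0:(3,2)->(3,1) | p1:(3,2)->(3,1) | p2:(1,3)->(2,3) | p3:(3,1)->(3,0)->EXIT
Step 3: p0:(3,1)->(3,0)->EXIT | p1:(3,1)->(3,0)->EXIT | p2:(2,3)->(3,3) | p3:escaped
Step 4: p0:escaped | p1:escaped | p2:(3,3)->(3,2) | p3:escaped
Step 5: p0:escaped | p1:escaped | p2:(3,2)->(3,1) | p3:escaped
Step 6: p0:escaped | p1:escaped | p2:(3,1)->(3,0)->EXIT | p3:escaped
Exit steps: [3, 3, 6, 2]
First to escape: p3 at step 2

Answer: 3 2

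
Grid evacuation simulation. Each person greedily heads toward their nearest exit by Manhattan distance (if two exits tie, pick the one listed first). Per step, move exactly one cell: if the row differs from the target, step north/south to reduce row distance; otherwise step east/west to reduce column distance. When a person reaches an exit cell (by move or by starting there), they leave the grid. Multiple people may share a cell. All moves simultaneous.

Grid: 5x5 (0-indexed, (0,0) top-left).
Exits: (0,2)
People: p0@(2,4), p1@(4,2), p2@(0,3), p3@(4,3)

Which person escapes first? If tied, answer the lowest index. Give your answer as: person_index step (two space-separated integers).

Answer: 2 1

Derivation:
Step 1: p0:(2,4)->(1,4) | p1:(4,2)->(3,2) | p2:(0,3)->(0,2)->EXIT | p3:(4,3)->(3,3)
Step 2: p0:(1,4)->(0,4) | p1:(3,2)->(2,2) | p2:escaped | p3:(3,3)->(2,3)
Step 3: p0:(0,4)->(0,3) | p1:(2,2)->(1,2) | p2:escaped | p3:(2,3)->(1,3)
Step 4: p0:(0,3)->(0,2)->EXIT | p1:(1,2)->(0,2)->EXIT | p2:escaped | p3:(1,3)->(0,3)
Step 5: p0:escaped | p1:escaped | p2:escaped | p3:(0,3)->(0,2)->EXIT
Exit steps: [4, 4, 1, 5]
First to escape: p2 at step 1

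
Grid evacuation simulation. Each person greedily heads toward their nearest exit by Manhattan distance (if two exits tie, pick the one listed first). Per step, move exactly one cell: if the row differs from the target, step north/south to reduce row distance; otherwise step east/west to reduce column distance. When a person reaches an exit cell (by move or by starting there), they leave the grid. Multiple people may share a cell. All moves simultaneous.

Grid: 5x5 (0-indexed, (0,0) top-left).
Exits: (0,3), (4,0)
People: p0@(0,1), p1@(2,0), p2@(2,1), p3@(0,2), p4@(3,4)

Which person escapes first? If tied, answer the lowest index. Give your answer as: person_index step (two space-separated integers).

Step 1: p0:(0,1)->(0,2) | p1:(2,0)->(3,0) | p2:(2,1)->(3,1) | p3:(0,2)->(0,3)->EXIT | p4:(3,4)->(2,4)
Step 2: p0:(0,2)->(0,3)->EXIT | p1:(3,0)->(4,0)->EXIT | p2:(3,1)->(4,1) | p3:escaped | p4:(2,4)->(1,4)
Step 3: p0:escaped | p1:escaped | p2:(4,1)->(4,0)->EXIT | p3:escaped | p4:(1,4)->(0,4)
Step 4: p0:escaped | p1:escaped | p2:escaped | p3:escaped | p4:(0,4)->(0,3)->EXIT
Exit steps: [2, 2, 3, 1, 4]
First to escape: p3 at step 1

Answer: 3 1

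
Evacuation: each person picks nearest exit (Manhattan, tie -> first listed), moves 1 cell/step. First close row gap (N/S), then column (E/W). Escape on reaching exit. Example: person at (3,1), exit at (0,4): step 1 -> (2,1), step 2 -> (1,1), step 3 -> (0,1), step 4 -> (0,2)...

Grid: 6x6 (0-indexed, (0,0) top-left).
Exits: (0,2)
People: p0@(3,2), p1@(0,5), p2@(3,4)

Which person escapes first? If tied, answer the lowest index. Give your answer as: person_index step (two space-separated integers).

Answer: 0 3

Derivation:
Step 1: p0:(3,2)->(2,2) | p1:(0,5)->(0,4) | p2:(3,4)->(2,4)
Step 2: p0:(2,2)->(1,2) | p1:(0,4)->(0,3) | p2:(2,4)->(1,4)
Step 3: p0:(1,2)->(0,2)->EXIT | p1:(0,3)->(0,2)->EXIT | p2:(1,4)->(0,4)
Step 4: p0:escaped | p1:escaped | p2:(0,4)->(0,3)
Step 5: p0:escaped | p1:escaped | p2:(0,3)->(0,2)->EXIT
Exit steps: [3, 3, 5]
First to escape: p0 at step 3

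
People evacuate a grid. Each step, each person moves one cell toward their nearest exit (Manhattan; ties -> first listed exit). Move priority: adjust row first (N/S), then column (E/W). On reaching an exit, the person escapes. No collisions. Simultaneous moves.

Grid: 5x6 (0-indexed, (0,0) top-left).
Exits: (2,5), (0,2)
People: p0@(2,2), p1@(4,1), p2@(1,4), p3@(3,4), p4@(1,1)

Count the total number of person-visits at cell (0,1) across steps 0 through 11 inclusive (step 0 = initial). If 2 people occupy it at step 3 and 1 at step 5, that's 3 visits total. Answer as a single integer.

Step 0: p0@(2,2) p1@(4,1) p2@(1,4) p3@(3,4) p4@(1,1) -> at (0,1): 0 [-], cum=0
Step 1: p0@(1,2) p1@(3,1) p2@(2,4) p3@(2,4) p4@(0,1) -> at (0,1): 1 [p4], cum=1
Step 2: p0@ESC p1@(2,1) p2@ESC p3@ESC p4@ESC -> at (0,1): 0 [-], cum=1
Step 3: p0@ESC p1@(1,1) p2@ESC p3@ESC p4@ESC -> at (0,1): 0 [-], cum=1
Step 4: p0@ESC p1@(0,1) p2@ESC p3@ESC p4@ESC -> at (0,1): 1 [p1], cum=2
Step 5: p0@ESC p1@ESC p2@ESC p3@ESC p4@ESC -> at (0,1): 0 [-], cum=2
Total visits = 2

Answer: 2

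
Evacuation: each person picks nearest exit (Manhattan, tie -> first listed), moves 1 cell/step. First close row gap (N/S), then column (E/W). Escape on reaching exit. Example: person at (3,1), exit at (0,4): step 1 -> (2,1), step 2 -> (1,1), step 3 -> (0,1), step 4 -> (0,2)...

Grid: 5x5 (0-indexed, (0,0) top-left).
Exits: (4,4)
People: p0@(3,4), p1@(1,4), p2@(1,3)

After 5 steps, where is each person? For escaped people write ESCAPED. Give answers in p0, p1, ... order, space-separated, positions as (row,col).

Step 1: p0:(3,4)->(4,4)->EXIT | p1:(1,4)->(2,4) | p2:(1,3)->(2,3)
Step 2: p0:escaped | p1:(2,4)->(3,4) | p2:(2,3)->(3,3)
Step 3: p0:escaped | p1:(3,4)->(4,4)->EXIT | p2:(3,3)->(4,3)
Step 4: p0:escaped | p1:escaped | p2:(4,3)->(4,4)->EXIT

ESCAPED ESCAPED ESCAPED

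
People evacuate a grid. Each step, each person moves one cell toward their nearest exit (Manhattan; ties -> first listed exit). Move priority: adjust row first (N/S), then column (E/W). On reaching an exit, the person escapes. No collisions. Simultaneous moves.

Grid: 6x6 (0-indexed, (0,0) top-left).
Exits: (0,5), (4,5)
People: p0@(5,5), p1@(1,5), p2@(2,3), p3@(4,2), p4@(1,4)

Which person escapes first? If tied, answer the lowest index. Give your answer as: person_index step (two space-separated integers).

Answer: 0 1

Derivation:
Step 1: p0:(5,5)->(4,5)->EXIT | p1:(1,5)->(0,5)->EXIT | p2:(2,3)->(1,3) | p3:(4,2)->(4,3) | p4:(1,4)->(0,4)
Step 2: p0:escaped | p1:escaped | p2:(1,3)->(0,3) | p3:(4,3)->(4,4) | p4:(0,4)->(0,5)->EXIT
Step 3: p0:escaped | p1:escaped | p2:(0,3)->(0,4) | p3:(4,4)->(4,5)->EXIT | p4:escaped
Step 4: p0:escaped | p1:escaped | p2:(0,4)->(0,5)->EXIT | p3:escaped | p4:escaped
Exit steps: [1, 1, 4, 3, 2]
First to escape: p0 at step 1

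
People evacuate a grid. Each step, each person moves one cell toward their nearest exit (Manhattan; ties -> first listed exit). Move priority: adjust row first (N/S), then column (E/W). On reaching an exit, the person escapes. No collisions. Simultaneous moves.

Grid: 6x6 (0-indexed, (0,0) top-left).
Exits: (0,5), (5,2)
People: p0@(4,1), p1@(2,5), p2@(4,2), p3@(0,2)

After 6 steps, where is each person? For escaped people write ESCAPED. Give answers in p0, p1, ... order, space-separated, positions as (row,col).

Step 1: p0:(4,1)->(5,1) | p1:(2,5)->(1,5) | p2:(4,2)->(5,2)->EXIT | p3:(0,2)->(0,3)
Step 2: p0:(5,1)->(5,2)->EXIT | p1:(1,5)->(0,5)->EXIT | p2:escaped | p3:(0,3)->(0,4)
Step 3: p0:escaped | p1:escaped | p2:escaped | p3:(0,4)->(0,5)->EXIT

ESCAPED ESCAPED ESCAPED ESCAPED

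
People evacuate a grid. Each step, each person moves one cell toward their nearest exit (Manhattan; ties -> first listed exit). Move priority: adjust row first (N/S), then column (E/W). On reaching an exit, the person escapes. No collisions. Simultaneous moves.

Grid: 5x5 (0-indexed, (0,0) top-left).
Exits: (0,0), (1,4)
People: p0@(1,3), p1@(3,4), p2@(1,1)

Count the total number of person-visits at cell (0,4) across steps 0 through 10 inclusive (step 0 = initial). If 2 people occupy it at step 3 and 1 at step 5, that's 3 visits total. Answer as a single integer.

Step 0: p0@(1,3) p1@(3,4) p2@(1,1) -> at (0,4): 0 [-], cum=0
Step 1: p0@ESC p1@(2,4) p2@(0,1) -> at (0,4): 0 [-], cum=0
Step 2: p0@ESC p1@ESC p2@ESC -> at (0,4): 0 [-], cum=0
Total visits = 0

Answer: 0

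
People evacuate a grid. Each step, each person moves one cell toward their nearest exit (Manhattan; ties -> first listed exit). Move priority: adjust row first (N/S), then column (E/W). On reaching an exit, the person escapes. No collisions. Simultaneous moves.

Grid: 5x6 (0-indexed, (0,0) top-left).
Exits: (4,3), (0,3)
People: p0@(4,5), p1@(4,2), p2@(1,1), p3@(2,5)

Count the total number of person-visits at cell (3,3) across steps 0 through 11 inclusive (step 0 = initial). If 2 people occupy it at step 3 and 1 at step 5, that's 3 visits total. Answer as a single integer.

Step 0: p0@(4,5) p1@(4,2) p2@(1,1) p3@(2,5) -> at (3,3): 0 [-], cum=0
Step 1: p0@(4,4) p1@ESC p2@(0,1) p3@(3,5) -> at (3,3): 0 [-], cum=0
Step 2: p0@ESC p1@ESC p2@(0,2) p3@(4,5) -> at (3,3): 0 [-], cum=0
Step 3: p0@ESC p1@ESC p2@ESC p3@(4,4) -> at (3,3): 0 [-], cum=0
Step 4: p0@ESC p1@ESC p2@ESC p3@ESC -> at (3,3): 0 [-], cum=0
Total visits = 0

Answer: 0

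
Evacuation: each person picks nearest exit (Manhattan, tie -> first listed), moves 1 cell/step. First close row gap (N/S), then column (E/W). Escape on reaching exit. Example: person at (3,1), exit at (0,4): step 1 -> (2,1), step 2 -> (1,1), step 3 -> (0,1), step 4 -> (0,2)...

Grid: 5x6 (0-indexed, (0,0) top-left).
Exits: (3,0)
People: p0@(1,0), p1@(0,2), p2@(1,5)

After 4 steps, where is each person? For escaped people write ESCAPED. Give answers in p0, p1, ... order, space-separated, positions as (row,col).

Step 1: p0:(1,0)->(2,0) | p1:(0,2)->(1,2) | p2:(1,5)->(2,5)
Step 2: p0:(2,0)->(3,0)->EXIT | p1:(1,2)->(2,2) | p2:(2,5)->(3,5)
Step 3: p0:escaped | p1:(2,2)->(3,2) | p2:(3,5)->(3,4)
Step 4: p0:escaped | p1:(3,2)->(3,1) | p2:(3,4)->(3,3)

ESCAPED (3,1) (3,3)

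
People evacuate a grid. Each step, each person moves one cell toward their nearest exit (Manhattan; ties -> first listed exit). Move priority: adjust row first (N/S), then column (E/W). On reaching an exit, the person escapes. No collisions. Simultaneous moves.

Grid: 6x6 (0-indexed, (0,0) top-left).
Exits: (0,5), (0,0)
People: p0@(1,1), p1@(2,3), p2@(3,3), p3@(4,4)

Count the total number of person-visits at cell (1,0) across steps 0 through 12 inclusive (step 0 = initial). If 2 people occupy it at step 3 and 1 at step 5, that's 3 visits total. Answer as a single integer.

Step 0: p0@(1,1) p1@(2,3) p2@(3,3) p3@(4,4) -> at (1,0): 0 [-], cum=0
Step 1: p0@(0,1) p1@(1,3) p2@(2,3) p3@(3,4) -> at (1,0): 0 [-], cum=0
Step 2: p0@ESC p1@(0,3) p2@(1,3) p3@(2,4) -> at (1,0): 0 [-], cum=0
Step 3: p0@ESC p1@(0,4) p2@(0,3) p3@(1,4) -> at (1,0): 0 [-], cum=0
Step 4: p0@ESC p1@ESC p2@(0,4) p3@(0,4) -> at (1,0): 0 [-], cum=0
Step 5: p0@ESC p1@ESC p2@ESC p3@ESC -> at (1,0): 0 [-], cum=0
Total visits = 0

Answer: 0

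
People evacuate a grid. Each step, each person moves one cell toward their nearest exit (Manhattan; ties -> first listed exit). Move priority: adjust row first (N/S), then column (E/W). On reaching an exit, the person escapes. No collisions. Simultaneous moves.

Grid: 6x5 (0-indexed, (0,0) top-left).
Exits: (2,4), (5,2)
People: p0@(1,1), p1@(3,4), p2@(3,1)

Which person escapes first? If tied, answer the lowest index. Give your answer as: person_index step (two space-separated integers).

Answer: 1 1

Derivation:
Step 1: p0:(1,1)->(2,1) | p1:(3,4)->(2,4)->EXIT | p2:(3,1)->(4,1)
Step 2: p0:(2,1)->(2,2) | p1:escaped | p2:(4,1)->(5,1)
Step 3: p0:(2,2)->(2,3) | p1:escaped | p2:(5,1)->(5,2)->EXIT
Step 4: p0:(2,3)->(2,4)->EXIT | p1:escaped | p2:escaped
Exit steps: [4, 1, 3]
First to escape: p1 at step 1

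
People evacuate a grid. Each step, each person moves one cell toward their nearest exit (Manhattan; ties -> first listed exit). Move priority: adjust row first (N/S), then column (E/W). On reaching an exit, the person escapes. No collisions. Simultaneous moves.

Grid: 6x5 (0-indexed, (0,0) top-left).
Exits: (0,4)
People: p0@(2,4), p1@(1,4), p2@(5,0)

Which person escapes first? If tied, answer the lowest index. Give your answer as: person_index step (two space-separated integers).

Step 1: p0:(2,4)->(1,4) | p1:(1,4)->(0,4)->EXIT | p2:(5,0)->(4,0)
Step 2: p0:(1,4)->(0,4)->EXIT | p1:escaped | p2:(4,0)->(3,0)
Step 3: p0:escaped | p1:escaped | p2:(3,0)->(2,0)
Step 4: p0:escaped | p1:escaped | p2:(2,0)->(1,0)
Step 5: p0:escaped | p1:escaped | p2:(1,0)->(0,0)
Step 6: p0:escaped | p1:escaped | p2:(0,0)->(0,1)
Step 7: p0:escaped | p1:escaped | p2:(0,1)->(0,2)
Step 8: p0:escaped | p1:escaped | p2:(0,2)->(0,3)
Step 9: p0:escaped | p1:escaped | p2:(0,3)->(0,4)->EXIT
Exit steps: [2, 1, 9]
First to escape: p1 at step 1

Answer: 1 1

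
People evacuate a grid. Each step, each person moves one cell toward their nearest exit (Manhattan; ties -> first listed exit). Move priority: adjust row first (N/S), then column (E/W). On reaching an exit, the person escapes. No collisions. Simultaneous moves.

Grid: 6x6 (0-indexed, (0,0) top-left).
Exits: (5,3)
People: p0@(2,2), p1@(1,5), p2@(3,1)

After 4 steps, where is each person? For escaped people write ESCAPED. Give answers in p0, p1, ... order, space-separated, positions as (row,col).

Step 1: p0:(2,2)->(3,2) | p1:(1,5)->(2,5) | p2:(3,1)->(4,1)
Step 2: p0:(3,2)->(4,2) | p1:(2,5)->(3,5) | p2:(4,1)->(5,1)
Step 3: p0:(4,2)->(5,2) | p1:(3,5)->(4,5) | p2:(5,1)->(5,2)
Step 4: p0:(5,2)->(5,3)->EXIT | p1:(4,5)->(5,5) | p2:(5,2)->(5,3)->EXIT

ESCAPED (5,5) ESCAPED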